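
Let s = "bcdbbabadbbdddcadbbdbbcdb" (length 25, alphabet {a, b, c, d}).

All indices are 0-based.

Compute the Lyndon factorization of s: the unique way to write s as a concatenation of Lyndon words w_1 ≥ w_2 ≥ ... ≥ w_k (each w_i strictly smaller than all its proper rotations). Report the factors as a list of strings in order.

emit factor 1: 'bcd' (i=0, period=3)
emit factor 2: 'b' (i=3, period=1)
emit factor 3: 'b' (i=4, period=1)
emit factor 4: 'abadbbdddcadbbdbbcdb' (i=5, period=20)

["bcd", "b", "b", "abadbbdddcadbbdbbcdb"]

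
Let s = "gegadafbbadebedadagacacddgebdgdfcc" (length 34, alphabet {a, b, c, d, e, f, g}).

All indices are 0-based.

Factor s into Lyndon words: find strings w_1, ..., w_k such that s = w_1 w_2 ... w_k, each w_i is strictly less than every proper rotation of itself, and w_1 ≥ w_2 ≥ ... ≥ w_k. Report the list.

emit factor 1: 'g' (i=0, period=1)
emit factor 2: 'eg' (i=1, period=2)
emit factor 3: 'adafbbadebedadag' (i=3, period=16)
emit factor 4: 'acacddgebdgdfcc' (i=19, period=15)

["g", "eg", "adafbbadebedadag", "acacddgebdgdfcc"]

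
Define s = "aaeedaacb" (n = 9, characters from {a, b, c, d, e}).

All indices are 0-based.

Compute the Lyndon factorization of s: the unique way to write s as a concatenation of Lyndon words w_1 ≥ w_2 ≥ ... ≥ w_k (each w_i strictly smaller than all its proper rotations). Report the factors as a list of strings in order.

emit factor 1: 'aaeed' (i=0, period=5)
emit factor 2: 'aacb' (i=5, period=4)

["aaeed", "aacb"]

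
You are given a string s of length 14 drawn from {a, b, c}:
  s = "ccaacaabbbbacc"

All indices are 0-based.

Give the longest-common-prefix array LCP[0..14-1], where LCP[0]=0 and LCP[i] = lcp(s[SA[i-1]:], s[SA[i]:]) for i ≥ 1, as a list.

[0, 2, 1, 1, 2, 0, 1, 2, 3, 0, 1, 3, 1, 2]

sorted suffixes:
  #0 SA[0]=5  'aabbbbacc'
  #1 SA[1]=2  'aacaabbbbacc'
  #2 SA[2]=6  'abbbbacc'
  #3 SA[3]=3  'acaabbbbacc'
  #4 SA[4]=11  'acc'
  #5 SA[5]=10  'bacc'
  #6 SA[6]=9  'bbacc'
  #7 SA[7]=8  'bbbacc'
  #8 SA[8]=7  'bbbbacc'
  #9 SA[9]=13  'c'
  #10 SA[10]=4  'caabbbbacc'
  #11 SA[11]=1  'caacaabbbbacc'
  #12 SA[12]=12  'cc'
  #13 SA[13]=0  'ccaacaabbbbacc'

SA = [5, 2, 6, 3, 11, 10, 9, 8, 7, 13, 4, 1, 12, 0]
i: (SA[i-1],SA[i]) lcp shared
  1: (5,2) 2 'aa'
  2: (2,6) 1 'a'
  3: (6,3) 1 'a'
  4: (3,11) 2 'ac'
  5: (11,10) 0 ''
  6: (10,9) 1 'b'
  7: (9,8) 2 'bb'
  8: (8,7) 3 'bbb'
  9: (7,13) 0 ''
  10: (13,4) 1 'c'
  11: (4,1) 3 'caa'
  12: (1,12) 1 'c'
  13: (12,0) 2 'cc'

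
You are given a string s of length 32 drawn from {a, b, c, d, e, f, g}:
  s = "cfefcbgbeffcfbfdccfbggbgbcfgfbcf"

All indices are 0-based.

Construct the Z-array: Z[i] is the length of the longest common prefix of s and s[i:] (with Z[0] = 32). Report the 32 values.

[32, 0, 0, 0, 1, 0, 0, 0, 0, 0, 0, 2, 0, 0, 0, 0, 1, 2, 0, 0, 0, 0, 0, 0, 0, 2, 0, 0, 0, 0, 2, 0]

Z[0]=32
i=1: i≥r, start 0; Z[1]=0
i=2: i≥r, start 0; Z[2]=0
i=3: i≥r, start 0; Z[3]=0
i=4: i≥r, start 0; Z[4]=1 extend→box=[4,5)
i=5: i≥r, start 0; Z[5]=0
i=6: i≥r, start 0; Z[6]=0
i=7: i≥r, start 0; Z[7]=0
i=8: i≥r, start 0; Z[8]=0
i=9: i≥r, start 0; Z[9]=0
i=10: i≥r, start 0; Z[10]=0
i=11: i≥r, start 0; Z[11]=2 extend→box=[11,13)
i=12: min(r-i=1, Z[1]=0)=0; Z[12]=0
i=13: i≥r, start 0; Z[13]=0
i=14: i≥r, start 0; Z[14]=0
i=15: i≥r, start 0; Z[15]=0
i=16: i≥r, start 0; Z[16]=1 extend→box=[16,17)
i=17: i≥r, start 0; Z[17]=2 extend→box=[17,19)
i=18: min(r-i=1, Z[1]=0)=0; Z[18]=0
i=19: i≥r, start 0; Z[19]=0
i=20: i≥r, start 0; Z[20]=0
i=21: i≥r, start 0; Z[21]=0
i=22: i≥r, start 0; Z[22]=0
i=23: i≥r, start 0; Z[23]=0
i=24: i≥r, start 0; Z[24]=0
i=25: i≥r, start 0; Z[25]=2 extend→box=[25,27)
i=26: min(r-i=1, Z[1]=0)=0; Z[26]=0
i=27: i≥r, start 0; Z[27]=0
i=28: i≥r, start 0; Z[28]=0
i=29: i≥r, start 0; Z[29]=0
i=30: i≥r, start 0; Z[30]=2 extend→box=[30,32)
i=31: min(r-i=1, Z[1]=0)=0; Z[31]=0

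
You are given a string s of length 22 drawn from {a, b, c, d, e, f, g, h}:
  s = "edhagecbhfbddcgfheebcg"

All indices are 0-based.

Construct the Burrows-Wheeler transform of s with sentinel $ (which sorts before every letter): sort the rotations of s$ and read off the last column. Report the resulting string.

ghefcebddbeeg$hhgcacdfb

rank  rotation                 last
    0  $edhagecbhfbddcgfheebcg  g
    1  agecbhfbddcgfheebcg$edh  h
    2  bcg$edhagecbhfbddcgfhee  e
    3  bddcgfheebcg$edhagecbhf  f
    4  bhfbddcgfheebcg$edhagec  c
    5  cbhfbddcgfheebcg$edhage  e
    6  cg$edhagecbhfbddcgfheeb  b
    7  cgfheebcg$edhagecbhfbdd  d
    8  dcgfheebcg$edhagecbhfbd  d
    9  ddcgfheebcg$edhagecbhfb  b
   10  dhagecbhfbddcgfheebcg$e  e
   11  ebcg$edhagecbhfbddcgfhe  e
   12  ecbhfbddcgfheebcg$edhag  g
   13  edhagecbhfbddcgfheebcg$  $
   14  eebcg$edhagecbhfbddcgfh  h
   15  fbddcgfheebcg$edhagecbh  h
   16  fheebcg$edhagecbhfbddcg  g
   17  g$edhagecbhfbddcgfheebc  c
   18  gecbhfbddcgfheebcg$edha  a
   19  gfheebcg$edhagecbhfbddc  c
   20  hagecbhfbddcgfheebcg$ed  d
   21  heebcg$edhagecbhfbddcgf  f
   22  hfbddcgfheebcg$edhagecb  b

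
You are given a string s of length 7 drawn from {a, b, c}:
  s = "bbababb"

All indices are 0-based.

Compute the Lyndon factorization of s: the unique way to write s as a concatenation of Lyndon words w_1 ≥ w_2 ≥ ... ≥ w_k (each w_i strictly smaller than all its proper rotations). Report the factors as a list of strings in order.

emit factor 1: 'b' (i=0, period=1)
emit factor 2: 'b' (i=1, period=1)
emit factor 3: 'ababb' (i=2, period=5)

["b", "b", "ababb"]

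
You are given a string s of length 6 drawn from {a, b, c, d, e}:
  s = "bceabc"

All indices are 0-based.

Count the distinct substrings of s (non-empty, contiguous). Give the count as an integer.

rank→(start, suffix):
  0 → (3, 'abc')
  1 → (4, 'bc')
  2 → (0, 'bceabc')
  3 → (5, 'c')
  4 → (1, 'ceabc')
  5 → (2, 'eabc')

SA = [3, 4, 0, 5, 1, 2]
i: (SA[i-1],SA[i]) lcp shared
  1: (3,4) 0 ''
  2: (4,0) 2 'bc'
  3: (0,5) 0 ''
  4: (5,1) 1 'c'
  5: (1,2) 0 ''

n(n+1)/2 = 6·7/2 = 21
Σ LCP = 0 + 0 + 2 + 0 + 1 + 0 = 3
distinct = 21 − 3 = 18

18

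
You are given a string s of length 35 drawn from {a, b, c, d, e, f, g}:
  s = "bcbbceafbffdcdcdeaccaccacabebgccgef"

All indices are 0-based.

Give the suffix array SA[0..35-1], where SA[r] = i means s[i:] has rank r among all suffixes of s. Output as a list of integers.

[25, 23, 20, 17, 6, 2, 0, 3, 26, 8, 28, 24, 22, 19, 1, 21, 18, 30, 12, 14, 4, 31, 11, 13, 15, 16, 5, 27, 33, 34, 7, 10, 9, 29, 32]

rank→(start, suffix):
  0 → (25, 'abebgccgef')
  1 → (23, 'acabebgccgef')
  2 → (20, 'accacabebgccgef')
  3 → (17, 'accaccacabebgccgef')
  4 → (6, 'afbffdcdcdeaccaccacabebgccgef')
  5 → (2, 'bbceafbffdcdcdeaccaccacabebgccgef')
  6 → (0, 'bcbbceafbffdcdcdeaccaccacabebgccgef')
  7 → (3, 'bceafbffdcdcdeaccaccacabebgccgef')
  8 → (26, 'bebgccgef')
  9 → (8, 'bffdcdcdeaccaccacabebgccgef')
  10 → (28, 'bgccgef')
  11 → (24, 'cabebgccgef')
  12 → (22, 'cacabebgccgef')
  13 → (19, 'caccacabebgccgef')
  14 → (1, 'cbbceafbffdcdcdeaccaccacabebgccgef')
  15 → (21, 'ccacabebgccgef')
  16 → (18, 'ccaccacabebgccgef')
  17 → (30, 'ccgef')
  18 → (12, 'cdcdeaccaccacabebgccgef')
  19 → (14, 'cdeaccaccacabebgccgef')
  20 → (4, 'ceafbffdcdcdeaccaccacabebgccgef')
  21 → (31, 'cgef')
  22 → (11, 'dcdcdeaccaccacabebgccgef')
  23 → (13, 'dcdeaccaccacabebgccgef')
  24 → (15, 'deaccaccacabebgccgef')
  25 → (16, 'eaccaccacabebgccgef')
  26 → (5, 'eafbffdcdcdeaccaccacabebgccgef')
  27 → (27, 'ebgccgef')
  28 → (33, 'ef')
  29 → (34, 'f')
  30 → (7, 'fbffdcdcdeaccaccacabebgccgef')
  31 → (10, 'fdcdcdeaccaccacabebgccgef')
  32 → (9, 'ffdcdcdeaccaccacabebgccgef')
  33 → (29, 'gccgef')
  34 → (32, 'gef')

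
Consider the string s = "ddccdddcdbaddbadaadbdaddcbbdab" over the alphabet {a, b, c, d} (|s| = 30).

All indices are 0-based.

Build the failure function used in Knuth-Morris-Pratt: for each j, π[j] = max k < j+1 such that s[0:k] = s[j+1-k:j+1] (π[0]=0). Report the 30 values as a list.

π[0] = 0
j=1 s[j]='d': π[1]=1 (border 'd')
j=2 s[j]='c': k: 1→0; π[2]=0 (border '')
j=3 s[j]='c': π[3]=0 (border '')
j=4 s[j]='d': π[4]=1 (border 'd')
j=5 s[j]='d': π[5]=2 (border 'dd')
j=6 s[j]='d': k: 2→1; π[6]=2 (border 'dd')
j=7 s[j]='c': π[7]=3 (border 'ddc')
j=8 s[j]='d': k: 3→0; π[8]=1 (border 'd')
j=9 s[j]='b': k: 1→0; π[9]=0 (border '')
j=10 s[j]='a': π[10]=0 (border '')
j=11 s[j]='d': π[11]=1 (border 'd')
j=12 s[j]='d': π[12]=2 (border 'dd')
j=13 s[j]='b': k: 2→1→0; π[13]=0 (border '')
j=14 s[j]='a': π[14]=0 (border '')
j=15 s[j]='d': π[15]=1 (border 'd')
j=16 s[j]='a': k: 1→0; π[16]=0 (border '')
j=17 s[j]='a': π[17]=0 (border '')
j=18 s[j]='d': π[18]=1 (border 'd')
j=19 s[j]='b': k: 1→0; π[19]=0 (border '')
j=20 s[j]='d': π[20]=1 (border 'd')
j=21 s[j]='a': k: 1→0; π[21]=0 (border '')
j=22 s[j]='d': π[22]=1 (border 'd')
j=23 s[j]='d': π[23]=2 (border 'dd')
j=24 s[j]='c': π[24]=3 (border 'ddc')
j=25 s[j]='b': k: 3→0; π[25]=0 (border '')
j=26 s[j]='b': π[26]=0 (border '')
j=27 s[j]='d': π[27]=1 (border 'd')
j=28 s[j]='a': k: 1→0; π[28]=0 (border '')
j=29 s[j]='b': π[29]=0 (border '')

[0, 1, 0, 0, 1, 2, 2, 3, 1, 0, 0, 1, 2, 0, 0, 1, 0, 0, 1, 0, 1, 0, 1, 2, 3, 0, 0, 1, 0, 0]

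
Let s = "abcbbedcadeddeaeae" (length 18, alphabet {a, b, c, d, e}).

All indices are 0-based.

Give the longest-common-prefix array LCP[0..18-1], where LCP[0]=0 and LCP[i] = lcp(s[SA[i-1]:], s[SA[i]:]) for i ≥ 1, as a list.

sorted suffixes:
  #0 SA[0]=0  'abcbbedcadeddeaeae'
  #1 SA[1]=8  'adeddeaeae'
  #2 SA[2]=16  'ae'
  #3 SA[3]=14  'aeae'
  #4 SA[4]=3  'bbedcadeddeaeae'
  #5 SA[5]=1  'bcbbedcadeddeaeae'
  #6 SA[6]=4  'bedcadeddeaeae'
  #7 SA[7]=7  'cadeddeaeae'
  #8 SA[8]=2  'cbbedcadeddeaeae'
  #9 SA[9]=6  'dcadeddeaeae'
  #10 SA[10]=11  'ddeaeae'
  #11 SA[11]=12  'deaeae'
  #12 SA[12]=9  'deddeaeae'
  #13 SA[13]=17  'e'
  #14 SA[14]=15  'eae'
  #15 SA[15]=13  'eaeae'
  #16 SA[16]=5  'edcadeddeaeae'
  #17 SA[17]=10  'eddeaeae'

SA = [0, 8, 16, 14, 3, 1, 4, 7, 2, 6, 11, 12, 9, 17, 15, 13, 5, 10]
rank  pair      lcp
   1  s[0:],s[8:]  1  'a'
   2  s[8:],s[16:]  1  'a'
   3  s[16:],s[14:]  2  'ae'
   4  s[14:],s[3:]  0  ''
   5  s[3:],s[1:]  1  'b'
   6  s[1:],s[4:]  1  'b'
   7  s[4:],s[7:]  0  ''
   8  s[7:],s[2:]  1  'c'
   9  s[2:],s[6:]  0  ''
  10  s[6:],s[11:]  1  'd'
  11  s[11:],s[12:]  1  'd'
  12  s[12:],s[9:]  2  'de'
  13  s[9:],s[17:]  0  ''
  14  s[17:],s[15:]  1  'e'
  15  s[15:],s[13:]  3  'eae'
  16  s[13:],s[5:]  1  'e'
  17  s[5:],s[10:]  2  'ed'

[0, 1, 1, 2, 0, 1, 1, 0, 1, 0, 1, 1, 2, 0, 1, 3, 1, 2]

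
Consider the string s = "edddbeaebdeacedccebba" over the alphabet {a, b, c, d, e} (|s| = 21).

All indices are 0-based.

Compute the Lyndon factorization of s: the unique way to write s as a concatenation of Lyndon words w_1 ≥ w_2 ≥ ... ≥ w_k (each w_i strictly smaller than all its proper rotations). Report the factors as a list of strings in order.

emit factor 1: 'e' (i=0, period=1)
emit factor 2: 'd' (i=1, period=1)
emit factor 3: 'd' (i=2, period=1)
emit factor 4: 'd' (i=3, period=1)
emit factor 5: 'be' (i=4, period=2)
emit factor 6: 'aebde' (i=6, period=5)
emit factor 7: 'acedccebb' (i=11, period=9)
emit factor 8: 'a' (i=20, period=1)

["e", "d", "d", "d", "be", "aebde", "acedccebb", "a"]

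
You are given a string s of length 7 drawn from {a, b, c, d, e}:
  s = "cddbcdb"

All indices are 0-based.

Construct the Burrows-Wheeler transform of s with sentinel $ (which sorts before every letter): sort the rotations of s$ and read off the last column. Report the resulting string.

rank  rotation  last
    0  $cddbcdb  b
    1  b$cddbcd  d
    2  bcdb$cdd  d
    3  cdb$cddb  b
    4  cddbcdb$  $
    5  db$cddbc  c
    6  dbcdb$cd  d
    7  ddbcdb$c  c

bddb$cdc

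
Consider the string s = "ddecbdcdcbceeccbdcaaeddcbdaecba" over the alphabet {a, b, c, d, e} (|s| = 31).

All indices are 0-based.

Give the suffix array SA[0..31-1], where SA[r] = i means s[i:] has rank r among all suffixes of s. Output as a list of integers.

[30, 18, 26, 19, 29, 9, 24, 15, 4, 17, 28, 8, 23, 14, 3, 13, 6, 10, 25, 16, 7, 22, 5, 21, 0, 1, 27, 2, 12, 20, 11]

rank | idx | suffix
   0 |  30 | a
   1 |  18 | aaeddcbdaecba
   2 |  26 | aecba
   3 |  19 | aeddcbdaecba
   4 |  29 | ba
   5 |   9 | bceeccbdcaaeddcbdaecba
   6 |  24 | bdaecba
   7 |  15 | bdcaaeddcbdaecba
   8 |   4 | bdcdcbceeccbdcaaeddcbdaecba
   9 |  17 | caaeddcbdaecba
  10 |  28 | cba
  11 |   8 | cbceeccbdcaaeddcbdaecba
  12 |  23 | cbdaecba
  13 |  14 | cbdcaaeddcbdaecba
  14 |   3 | cbdcdcbceeccbdcaaeddcbdaecba
  15 |  13 | ccbdcaaeddcbdaecba
  16 |   6 | cdcbceeccbdcaaeddcbdaecba
  17 |  10 | ceeccbdcaaeddcbdaecba
  18 |  25 | daecba
  19 |  16 | dcaaeddcbdaecba
  20 |   7 | dcbceeccbdcaaeddcbdaecba
  21 |  22 | dcbdaecba
  22 |   5 | dcdcbceeccbdcaaeddcbdaecba
  23 |  21 | ddcbdaecba
  24 |   0 | ddecbdcdcbceeccbdcaaeddcbdaecba
  25 |   1 | decbdcdcbceeccbdcaaeddcbdaecba
  26 |  27 | ecba
  27 |   2 | ecbdcdcbceeccbdcaaeddcbdaecba
  28 |  12 | eccbdcaaeddcbdaecba
  29 |  20 | eddcbdaecba
  30 |  11 | eeccbdcaaeddcbdaecba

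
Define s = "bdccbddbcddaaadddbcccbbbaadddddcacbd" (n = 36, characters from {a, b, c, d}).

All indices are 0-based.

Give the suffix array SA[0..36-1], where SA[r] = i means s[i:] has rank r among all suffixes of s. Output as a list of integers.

rank→(start, suffix):
  0 → (11, 'aaadddbcccbbbaadddddcacbd')
  1 → (12, 'aadddbcccbbbaadddddcacbd')
  2 → (24, 'aadddddcacbd')
  3 → (32, 'acbd')
  4 → (13, 'adddbcccbbbaadddddcacbd')
  5 → (25, 'adddddcacbd')
  6 → (23, 'baadddddcacbd')
  7 → (22, 'bbaadddddcacbd')
  8 → (21, 'bbbaadddddcacbd')
  9 → (17, 'bcccbbbaadddddcacbd')
  10 → (7, 'bcddaaadddbcccbbbaadddddcacbd')
  11 → (34, 'bd')
  12 → (0, 'bdccbddbcddaaadddbcccbbbaadddddcacbd')
  13 → (4, 'bddbcddaaadddbcccbbbaadddddcacbd')
  14 → (31, 'cacbd')
  15 → (20, 'cbbbaadddddcacbd')
  16 → (33, 'cbd')
  17 → (3, 'cbddbcddaaadddbcccbbbaadddddcacbd')
  18 → (19, 'ccbbbaadddddcacbd')
  19 → (2, 'ccbddbcddaaadddbcccbbbaadddddcacbd')
  20 → (18, 'cccbbbaadddddcacbd')
  21 → (8, 'cddaaadddbcccbbbaadddddcacbd')
  22 → (35, 'd')
  23 → (10, 'daaadddbcccbbbaadddddcacbd')
  24 → (16, 'dbcccbbbaadddddcacbd')
  25 → (6, 'dbcddaaadddbcccbbbaadddddcacbd')
  26 → (30, 'dcacbd')
  27 → (1, 'dccbddbcddaaadddbcccbbbaadddddcacbd')
  28 → (9, 'ddaaadddbcccbbbaadddddcacbd')
  29 → (15, 'ddbcccbbbaadddddcacbd')
  30 → (5, 'ddbcddaaadddbcccbbbaadddddcacbd')
  31 → (29, 'ddcacbd')
  32 → (14, 'dddbcccbbbaadddddcacbd')
  33 → (28, 'dddcacbd')
  34 → (27, 'ddddcacbd')
  35 → (26, 'dddddcacbd')

[11, 12, 24, 32, 13, 25, 23, 22, 21, 17, 7, 34, 0, 4, 31, 20, 33, 3, 19, 2, 18, 8, 35, 10, 16, 6, 30, 1, 9, 15, 5, 29, 14, 28, 27, 26]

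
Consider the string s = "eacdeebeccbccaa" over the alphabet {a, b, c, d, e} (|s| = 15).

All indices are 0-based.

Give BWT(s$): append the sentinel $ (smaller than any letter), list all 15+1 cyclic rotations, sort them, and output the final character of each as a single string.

aacececcbeac$ebd

rank  rotation          last
    0  $eacdeebeccbccaa  a
    1  a$eacdeebeccbcca  a
    2  aa$eacdeebeccbcc  c
    3  acdeebeccbccaa$e  e
    4  bccaa$eacdeebecc  c
    5  beccbccaa$eacdee  e
    6  caa$eacdeebeccbc  c
    7  cbccaa$eacdeebec  c
    8  ccaa$eacdeebeccb  b
    9  ccbccaa$eacdeebe  e
   10  cdeebeccbccaa$ea  a
   11  deebeccbccaa$eac  c
   12  eacdeebeccbccaa$  $
   13  ebeccbccaa$eacde  e
   14  eccbccaa$eacdeeb  b
   15  eebeccbccaa$eacd  d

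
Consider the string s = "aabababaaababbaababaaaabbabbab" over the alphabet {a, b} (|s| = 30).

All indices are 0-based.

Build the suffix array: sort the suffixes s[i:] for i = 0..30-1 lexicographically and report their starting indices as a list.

rank | idx | suffix
   0 |  19 | aaaabbabbab
   1 |   7 | aaababbaababaaaabbabbab
   2 |  20 | aaabbabbab
   3 |  14 | aababaaaabbabbab
   4 |   0 | aabababaaababbaababaaaabbabbab
   5 |   8 | aababbaababaaaabbabbab
   6 |  21 | aabbabbab
   7 |  28 | ab
   8 |  17 | abaaaabbabbab
   9 |   5 | abaaababbaababaaaabbabbab
  10 |  15 | ababaaaabbabbab
  11 |   3 | ababaaababbaababaaaabbabbab
  12 |   1 | abababaaababbaababaaaabbabbab
  13 |   9 | ababbaababaaaabbabbab
  14 |  11 | abbaababaaaabbabbab
  15 |  25 | abbab
  16 |  22 | abbabbab
  17 |  29 | b
  18 |  18 | baaaabbabbab
  19 |   6 | baaababbaababaaaabbabbab
  20 |  13 | baababaaaabbabbab
  21 |  27 | bab
  22 |  16 | babaaaabbabbab
  23 |   4 | babaaababbaababaaaabbabbab
  24 |   2 | bababaaababbaababaaaabbabbab
  25 |  10 | babbaababaaaabbabbab
  26 |  24 | babbab
  27 |  12 | bbaababaaaabbabbab
  28 |  26 | bbab
  29 |  23 | bbabbab

[19, 7, 20, 14, 0, 8, 21, 28, 17, 5, 15, 3, 1, 9, 11, 25, 22, 29, 18, 6, 13, 27, 16, 4, 2, 10, 24, 12, 26, 23]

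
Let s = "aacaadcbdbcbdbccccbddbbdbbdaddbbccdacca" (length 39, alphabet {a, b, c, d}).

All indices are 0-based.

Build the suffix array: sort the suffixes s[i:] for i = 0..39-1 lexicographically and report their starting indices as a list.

[38, 0, 3, 1, 35, 4, 27, 30, 24, 21, 9, 13, 31, 25, 22, 7, 11, 18, 37, 2, 6, 10, 17, 36, 16, 15, 14, 32, 33, 34, 26, 29, 23, 20, 8, 12, 5, 28, 19]

sorted suffixes:
  #0 SA[0]=38  'a'
  #1 SA[1]=0  'aacaadcbdbcbdbccccbddbbdbbdaddbbccdacca'
  #2 SA[2]=3  'aadcbdbcbdbccccbddbbdbbdaddbbccdacca'
  #3 SA[3]=1  'acaadcbdbcbdbccccbddbbdbbdaddbbccdacca'
  #4 SA[4]=35  'acca'
  #5 SA[5]=4  'adcbdbcbdbccccbddbbdbbdaddbbccdacca'
  #6 SA[6]=27  'addbbccdacca'
  #7 SA[7]=30  'bbccdacca'
  #8 SA[8]=24  'bbdaddbbccdacca'
  #9 SA[9]=21  'bbdbbdaddbbccdacca'
  #10 SA[10]=9  'bcbdbccccbddbbdbbdaddbbccdacca'
  #11 SA[11]=13  'bccccbddbbdbbdaddbbccdacca'
  #12 SA[12]=31  'bccdacca'
  #13 SA[13]=25  'bdaddbbccdacca'
  #14 SA[14]=22  'bdbbdaddbbccdacca'
  #15 SA[15]=7  'bdbcbdbccccbddbbdbbdaddbbccdacca'
  #16 SA[16]=11  'bdbccccbddbbdbbdaddbbccdacca'
  #17 SA[17]=18  'bddbbdbbdaddbbccdacca'
  #18 SA[18]=37  'ca'
  #19 SA[19]=2  'caadcbdbcbdbccccbddbbdbbdaddbbccdacca'
  #20 SA[20]=6  'cbdbcbdbccccbddbbdbbdaddbbccdacca'
  #21 SA[21]=10  'cbdbccccbddbbdbbdaddbbccdacca'
  #22 SA[22]=17  'cbddbbdbbdaddbbccdacca'
  #23 SA[23]=36  'cca'
  #24 SA[24]=16  'ccbddbbdbbdaddbbccdacca'
  #25 SA[25]=15  'cccbddbbdbbdaddbbccdacca'
  #26 SA[26]=14  'ccccbddbbdbbdaddbbccdacca'
  #27 SA[27]=32  'ccdacca'
  #28 SA[28]=33  'cdacca'
  #29 SA[29]=34  'dacca'
  #30 SA[30]=26  'daddbbccdacca'
  #31 SA[31]=29  'dbbccdacca'
  #32 SA[32]=23  'dbbdaddbbccdacca'
  #33 SA[33]=20  'dbbdbbdaddbbccdacca'
  #34 SA[34]=8  'dbcbdbccccbddbbdbbdaddbbccdacca'
  #35 SA[35]=12  'dbccccbddbbdbbdaddbbccdacca'
  #36 SA[36]=5  'dcbdbcbdbccccbddbbdbbdaddbbccdacca'
  #37 SA[37]=28  'ddbbccdacca'
  #38 SA[38]=19  'ddbbdbbdaddbbccdacca'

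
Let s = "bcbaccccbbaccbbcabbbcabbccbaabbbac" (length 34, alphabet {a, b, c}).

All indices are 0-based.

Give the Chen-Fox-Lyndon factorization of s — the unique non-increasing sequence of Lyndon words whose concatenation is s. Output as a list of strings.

["bc", "b", "accccbb", "accbbc", "abbbcabbccb", "aabbbac"]

emit factor 1: 'bc' (i=0, period=2)
emit factor 2: 'b' (i=2, period=1)
emit factor 3: 'accccbb' (i=3, period=7)
emit factor 4: 'accbbc' (i=10, period=6)
emit factor 5: 'abbbcabbccb' (i=16, period=11)
emit factor 6: 'aabbbac' (i=27, period=7)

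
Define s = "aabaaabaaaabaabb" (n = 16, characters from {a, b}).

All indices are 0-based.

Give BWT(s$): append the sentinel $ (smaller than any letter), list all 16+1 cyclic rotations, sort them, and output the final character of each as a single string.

bbbaa$abaaaabaaaa

rank  rotation           last
    0  $aabaaabaaaabaabb  b
    1  aaaabaabb$aabaaab  b
    2  aaabaaaabaabb$aab  b
    3  aaabaabb$aabaaaba  a
    4  aabaaaabaabb$aaba  a
    5  aabaaabaaaabaabb$  $
    6  aabaabb$aabaaabaa  a
    7  aabb$aabaaabaaaab  b
    8  abaaaabaabb$aabaa  a
    9  abaaabaaaabaabb$a  a
   10  abaabb$aabaaabaaa  a
   11  abb$aabaaabaaaaba  a
   12  b$aabaaabaaaabaab  b
   13  baaaabaabb$aabaaa  a
   14  baaabaaaabaabb$aa  a
   15  baabb$aabaaabaaaa  a
   16  bb$aabaaabaaaabaa  a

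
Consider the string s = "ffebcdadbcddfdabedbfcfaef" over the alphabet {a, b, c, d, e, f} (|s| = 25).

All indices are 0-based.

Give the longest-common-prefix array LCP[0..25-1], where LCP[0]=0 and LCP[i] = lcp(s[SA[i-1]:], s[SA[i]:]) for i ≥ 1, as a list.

[0, 1, 1, 0, 3, 1, 1, 0, 2, 1, 0, 2, 1, 2, 1, 1, 0, 1, 1, 0, 1, 1, 1, 1, 1]

rank | idx | suffix
   0 |  14 | abedbfcfaef
   1 |   6 | adbcddfdabedbfcfaef
   2 |  22 | aef
   3 |   3 | bcdadbcddfdabedbfcfaef
   4 |   8 | bcddfdabedbfcfaef
   5 |  15 | bedbfcfaef
   6 |  18 | bfcfaef
   7 |   4 | cdadbcddfdabedbfcfaef
   8 |   9 | cddfdabedbfcfaef
   9 |  20 | cfaef
  10 |  13 | dabedbfcfaef
  11 |   5 | dadbcddfdabedbfcfaef
  12 |   7 | dbcddfdabedbfcfaef
  13 |  17 | dbfcfaef
  14 |  10 | ddfdabedbfcfaef
  15 |  11 | dfdabedbfcfaef
  16 |   2 | ebcdadbcddfdabedbfcfaef
  17 |  16 | edbfcfaef
  18 |  23 | ef
  19 |  24 | f
  20 |  21 | faef
  21 |  19 | fcfaef
  22 |  12 | fdabedbfcfaef
  23 |   1 | febcdadbcddfdabedbfcfaef
  24 |   0 | ffebcdadbcddfdabedbfcfaef

SA = [14, 6, 22, 3, 8, 15, 18, 4, 9, 20, 13, 5, 7, 17, 10, 11, 2, 16, 23, 24, 21, 19, 12, 1, 0]
rank  pair      lcp
   1  s[14:],s[6:]  1  'a'
   2  s[6:],s[22:]  1  'a'
   3  s[22:],s[3:]  0  ''
   4  s[3:],s[8:]  3  'bcd'
   5  s[8:],s[15:]  1  'b'
   6  s[15:],s[18:]  1  'b'
   7  s[18:],s[4:]  0  ''
   8  s[4:],s[9:]  2  'cd'
   9  s[9:],s[20:]  1  'c'
  10  s[20:],s[13:]  0  ''
  11  s[13:],s[5:]  2  'da'
  12  s[5:],s[7:]  1  'd'
  13  s[7:],s[17:]  2  'db'
  14  s[17:],s[10:]  1  'd'
  15  s[10:],s[11:]  1  'd'
  16  s[11:],s[2:]  0  ''
  17  s[2:],s[16:]  1  'e'
  18  s[16:],s[23:]  1  'e'
  19  s[23:],s[24:]  0  ''
  20  s[24:],s[21:]  1  'f'
  21  s[21:],s[19:]  1  'f'
  22  s[19:],s[12:]  1  'f'
  23  s[12:],s[1:]  1  'f'
  24  s[1:],s[0:]  1  'f'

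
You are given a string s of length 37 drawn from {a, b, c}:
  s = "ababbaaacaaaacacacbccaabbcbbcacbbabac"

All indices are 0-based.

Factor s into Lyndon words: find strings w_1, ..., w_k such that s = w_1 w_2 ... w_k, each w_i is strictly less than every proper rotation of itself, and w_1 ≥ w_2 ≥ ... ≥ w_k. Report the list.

["ababb", "aaac", "aaaacacacbccaabbcbbcacbbabac"]

emit factor 1: 'ababb' (i=0, period=5)
emit factor 2: 'aaac' (i=5, period=4)
emit factor 3: 'aaaacacacbccaabbcbbcacbbabac' (i=9, period=28)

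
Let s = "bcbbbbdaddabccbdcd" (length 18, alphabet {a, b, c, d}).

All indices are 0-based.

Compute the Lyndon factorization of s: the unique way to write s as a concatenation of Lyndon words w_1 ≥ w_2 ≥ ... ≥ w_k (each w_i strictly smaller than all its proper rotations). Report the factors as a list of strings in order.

emit factor 1: 'bc' (i=0, period=2)
emit factor 2: 'bbbbd' (i=2, period=5)
emit factor 3: 'add' (i=7, period=3)
emit factor 4: 'abccbdcd' (i=10, period=8)

["bc", "bbbbd", "add", "abccbdcd"]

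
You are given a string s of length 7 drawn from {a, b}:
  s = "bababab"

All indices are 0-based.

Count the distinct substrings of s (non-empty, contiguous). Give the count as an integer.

13

sorted suffixes:
  #0 SA[0]=5  'ab'
  #1 SA[1]=3  'abab'
  #2 SA[2]=1  'ababab'
  #3 SA[3]=6  'b'
  #4 SA[4]=4  'bab'
  #5 SA[5]=2  'babab'
  #6 SA[6]=0  'bababab'

SA = [5, 3, 1, 6, 4, 2, 0]
[i] adj suffixes → lcp
  [1] 5/3 → 2 ('ab')
  [2] 3/1 → 4 ('abab')
  [3] 1/6 → 0 ('')
  [4] 6/4 → 1 ('b')
  [5] 4/2 → 3 ('bab')
  [6] 2/0 → 5 ('babab')

n(n+1)/2 = 7·8/2 = 28
Σ LCP = 0 + 2 + 4 + 0 + 1 + 3 + 5 = 15
distinct = 28 − 15 = 13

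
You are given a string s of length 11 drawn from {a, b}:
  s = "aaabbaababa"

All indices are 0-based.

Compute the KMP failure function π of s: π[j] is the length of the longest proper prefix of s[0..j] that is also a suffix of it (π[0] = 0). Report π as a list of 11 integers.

[0, 1, 2, 0, 0, 1, 2, 0, 1, 0, 1]

π[0] = 0
j=1 s[j]='a': π[1]=1 (border 'a')
j=2 s[j]='a': π[2]=2 (border 'aa')
j=3 s[j]='b': k: 2→1→0; π[3]=0 (border '')
j=4 s[j]='b': π[4]=0 (border '')
j=5 s[j]='a': π[5]=1 (border 'a')
j=6 s[j]='a': π[6]=2 (border 'aa')
j=7 s[j]='b': k: 2→1→0; π[7]=0 (border '')
j=8 s[j]='a': π[8]=1 (border 'a')
j=9 s[j]='b': k: 1→0; π[9]=0 (border '')
j=10 s[j]='a': π[10]=1 (border 'a')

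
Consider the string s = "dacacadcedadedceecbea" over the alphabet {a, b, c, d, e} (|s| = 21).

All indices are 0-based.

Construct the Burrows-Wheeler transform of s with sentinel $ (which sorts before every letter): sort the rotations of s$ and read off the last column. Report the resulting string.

aedccdcaaedd$eaeabecdc

rank  rotation                last
    0  $dacacadcedadedceecbea  a
    1  a$dacacadcedadedceecbe  e
    2  acacadcedadedceecbea$d  d
    3  acadcedadedceecbea$dac  c
    4  adcedadedceecbea$dacac  c
    5  adedceecbea$dacacadced  d
    6  bea$dacacadcedadedceec  c
    7  cacadcedadedceecbea$da  a
    8  cadcedadedceecbea$daca  a
    9  cbea$dacacadcedadedcee  e
   10  cedadedceecbea$dacacad  d
   11  ceecbea$dacacadcedaded  d
   12  dacacadcedadedceecbea$  $
   13  dadedceecbea$dacacadce  e
   14  dcedadedceecbea$dacaca  a
   15  dceecbea$dacacadcedade  e
   16  dedceecbea$dacacadceda  a
   17  ea$dacacadcedadedceecb  b
   18  ecbea$dacacadcedadedce  e
   19  edadedceecbea$dacacadc  c
   20  edceecbea$dacacadcedad  d
   21  eecbea$dacacadcedadedc  c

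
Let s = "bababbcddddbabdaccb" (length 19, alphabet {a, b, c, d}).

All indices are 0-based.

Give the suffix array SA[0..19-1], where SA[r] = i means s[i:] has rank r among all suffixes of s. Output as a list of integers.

sorted suffixes:
  #0 SA[0]=1  'ababbcddddbabdaccb'
  #1 SA[1]=3  'abbcddddbabdaccb'
  #2 SA[2]=12  'abdaccb'
  #3 SA[3]=15  'accb'
  #4 SA[4]=18  'b'
  #5 SA[5]=0  'bababbcddddbabdaccb'
  #6 SA[6]=2  'babbcddddbabdaccb'
  #7 SA[7]=11  'babdaccb'
  #8 SA[8]=4  'bbcddddbabdaccb'
  #9 SA[9]=5  'bcddddbabdaccb'
  #10 SA[10]=13  'bdaccb'
  #11 SA[11]=17  'cb'
  #12 SA[12]=16  'ccb'
  #13 SA[13]=6  'cddddbabdaccb'
  #14 SA[14]=14  'daccb'
  #15 SA[15]=10  'dbabdaccb'
  #16 SA[16]=9  'ddbabdaccb'
  #17 SA[17]=8  'dddbabdaccb'
  #18 SA[18]=7  'ddddbabdaccb'

[1, 3, 12, 15, 18, 0, 2, 11, 4, 5, 13, 17, 16, 6, 14, 10, 9, 8, 7]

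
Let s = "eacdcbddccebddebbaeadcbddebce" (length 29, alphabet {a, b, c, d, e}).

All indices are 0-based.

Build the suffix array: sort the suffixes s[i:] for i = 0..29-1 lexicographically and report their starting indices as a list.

[1, 19, 17, 16, 15, 26, 5, 11, 22, 4, 21, 8, 2, 27, 9, 3, 20, 7, 6, 12, 23, 13, 24, 28, 0, 18, 14, 25, 10]

sorted suffixes:
  #0 SA[0]=1  'acdcbddccebddebbaeadcbddebce'
  #1 SA[1]=19  'adcbddebce'
  #2 SA[2]=17  'aeadcbddebce'
  #3 SA[3]=16  'baeadcbddebce'
  #4 SA[4]=15  'bbaeadcbddebce'
  #5 SA[5]=26  'bce'
  #6 SA[6]=5  'bddccebddebbaeadcbddebce'
  #7 SA[7]=11  'bddebbaeadcbddebce'
  #8 SA[8]=22  'bddebce'
  #9 SA[9]=4  'cbddccebddebbaeadcbddebce'
  #10 SA[10]=21  'cbddebce'
  #11 SA[11]=8  'ccebddebbaeadcbddebce'
  #12 SA[12]=2  'cdcbddccebddebbaeadcbddebce'
  #13 SA[13]=27  'ce'
  #14 SA[14]=9  'cebddebbaeadcbddebce'
  #15 SA[15]=3  'dcbddccebddebbaeadcbddebce'
  #16 SA[16]=20  'dcbddebce'
  #17 SA[17]=7  'dccebddebbaeadcbddebce'
  #18 SA[18]=6  'ddccebddebbaeadcbddebce'
  #19 SA[19]=12  'ddebbaeadcbddebce'
  #20 SA[20]=23  'ddebce'
  #21 SA[21]=13  'debbaeadcbddebce'
  #22 SA[22]=24  'debce'
  #23 SA[23]=28  'e'
  #24 SA[24]=0  'eacdcbddccebddebbaeadcbddebce'
  #25 SA[25]=18  'eadcbddebce'
  #26 SA[26]=14  'ebbaeadcbddebce'
  #27 SA[27]=25  'ebce'
  #28 SA[28]=10  'ebddebbaeadcbddebce'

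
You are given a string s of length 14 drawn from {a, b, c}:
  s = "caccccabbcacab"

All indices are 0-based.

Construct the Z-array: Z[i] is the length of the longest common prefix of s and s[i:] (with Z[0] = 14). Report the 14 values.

[14, 0, 1, 1, 1, 2, 0, 0, 0, 3, 0, 2, 0, 0]

Z[0]=14
i=1: outside box; Z[1]=0
i=2: outside box; Z[2]=1 scan→box=[2,3)
i=3: outside box; Z[3]=1 scan→box=[3,4)
i=4: outside box; Z[4]=1 scan→box=[4,5)
i=5: outside box; Z[5]=2 scan→box=[5,7)
i=6: min(r-i=1, Z[1]=0)=0; Z[6]=0
i=7: outside box; Z[7]=0
i=8: outside box; Z[8]=0
i=9: outside box; Z[9]=3 scan→box=[9,12)
i=10: min(r-i=2, Z[1]=0)=0; Z[10]=0
i=11: min(r-i=1, Z[2]=1)=1; Z[11]=2 scan→box=[11,13)
i=12: min(r-i=1, Z[1]=0)=0; Z[12]=0
i=13: outside box; Z[13]=0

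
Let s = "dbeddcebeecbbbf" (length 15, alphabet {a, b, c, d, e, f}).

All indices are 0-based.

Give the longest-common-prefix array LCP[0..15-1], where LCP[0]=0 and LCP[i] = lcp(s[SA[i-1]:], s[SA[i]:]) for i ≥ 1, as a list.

[0, 2, 1, 2, 1, 0, 1, 0, 1, 1, 0, 1, 1, 1, 0]

rank | idx | suffix
   0 |  11 | bbbf
   1 |  12 | bbf
   2 |   1 | beddcebeecbbbf
   3 |   7 | beecbbbf
   4 |  13 | bf
   5 |  10 | cbbbf
   6 |   5 | cebeecbbbf
   7 |   0 | dbeddcebeecbbbf
   8 |   4 | dcebeecbbbf
   9 |   3 | ddcebeecbbbf
  10 |   6 | ebeecbbbf
  11 |   9 | ecbbbf
  12 |   2 | eddcebeecbbbf
  13 |   8 | eecbbbf
  14 |  14 | f

SA = [11, 12, 1, 7, 13, 10, 5, 0, 4, 3, 6, 9, 2, 8, 14]
rank  pair      lcp
   1  s[11:],s[12:]  2  'bb'
   2  s[12:],s[1:]  1  'b'
   3  s[1:],s[7:]  2  'be'
   4  s[7:],s[13:]  1  'b'
   5  s[13:],s[10:]  0  ''
   6  s[10:],s[5:]  1  'c'
   7  s[5:],s[0:]  0  ''
   8  s[0:],s[4:]  1  'd'
   9  s[4:],s[3:]  1  'd'
  10  s[3:],s[6:]  0  ''
  11  s[6:],s[9:]  1  'e'
  12  s[9:],s[2:]  1  'e'
  13  s[2:],s[8:]  1  'e'
  14  s[8:],s[14:]  0  ''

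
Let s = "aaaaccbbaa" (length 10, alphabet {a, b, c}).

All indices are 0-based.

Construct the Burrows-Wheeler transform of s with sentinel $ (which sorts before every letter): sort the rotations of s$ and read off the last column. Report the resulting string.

rank  rotation     last
    0  $aaaaccbbaa  a
    1  a$aaaaccbba  a
    2  aa$aaaaccbb  b
    3  aaaaccbbaa$  $
    4  aaaccbbaa$a  a
    5  aaccbbaa$aa  a
    6  accbbaa$aaa  a
    7  baa$aaaaccb  b
    8  bbaa$aaaacc  c
    9  cbbaa$aaaac  c
   10  ccbbaa$aaaa  a

aab$aaabcca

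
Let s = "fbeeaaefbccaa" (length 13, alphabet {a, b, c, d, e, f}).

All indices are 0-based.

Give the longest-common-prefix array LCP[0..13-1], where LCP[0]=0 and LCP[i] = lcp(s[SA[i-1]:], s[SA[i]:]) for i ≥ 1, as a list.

[0, 1, 2, 1, 0, 1, 0, 1, 0, 1, 1, 0, 2]

rank→(start, suffix):
  0 → (12, 'a')
  1 → (11, 'aa')
  2 → (4, 'aaefbccaa')
  3 → (5, 'aefbccaa')
  4 → (8, 'bccaa')
  5 → (1, 'beeaaefbccaa')
  6 → (10, 'caa')
  7 → (9, 'ccaa')
  8 → (3, 'eaaefbccaa')
  9 → (2, 'eeaaefbccaa')
  10 → (6, 'efbccaa')
  11 → (7, 'fbccaa')
  12 → (0, 'fbeeaaefbccaa')

SA = [12, 11, 4, 5, 8, 1, 10, 9, 3, 2, 6, 7, 0]
rank  pair      lcp
   1  s[12:],s[11:]  1  'a'
   2  s[11:],s[4:]  2  'aa'
   3  s[4:],s[5:]  1  'a'
   4  s[5:],s[8:]  0  ''
   5  s[8:],s[1:]  1  'b'
   6  s[1:],s[10:]  0  ''
   7  s[10:],s[9:]  1  'c'
   8  s[9:],s[3:]  0  ''
   9  s[3:],s[2:]  1  'e'
  10  s[2:],s[6:]  1  'e'
  11  s[6:],s[7:]  0  ''
  12  s[7:],s[0:]  2  'fb'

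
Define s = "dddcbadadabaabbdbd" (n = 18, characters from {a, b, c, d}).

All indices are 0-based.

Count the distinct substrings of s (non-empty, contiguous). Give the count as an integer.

150

rank | idx | suffix
   0 |  11 | aabbdbd
   1 |   9 | abaabbdbd
   2 |  12 | abbdbd
   3 |   7 | adabaabbdbd
   4 |   5 | adadabaabbdbd
   5 |  10 | baabbdbd
   6 |   4 | badadabaabbdbd
   7 |  13 | bbdbd
   8 |  16 | bd
   9 |  14 | bdbd
  10 |   3 | cbadadabaabbdbd
  11 |  17 | d
  12 |   8 | dabaabbdbd
  13 |   6 | dadabaabbdbd
  14 |  15 | dbd
  15 |   2 | dcbadadabaabbdbd
  16 |   1 | ddcbadadabaabbdbd
  17 |   0 | dddcbadadabaabbdbd

SA = [11, 9, 12, 7, 5, 10, 4, 13, 16, 14, 3, 17, 8, 6, 15, 2, 1, 0]
i: (SA[i-1],SA[i]) lcp shared
  1: (11,9) 1 'a'
  2: (9,12) 2 'ab'
  3: (12,7) 1 'a'
  4: (7,5) 3 'ada'
  5: (5,10) 0 ''
  6: (10,4) 2 'ba'
  7: (4,13) 1 'b'
  8: (13,16) 1 'b'
  9: (16,14) 2 'bd'
  10: (14,3) 0 ''
  11: (3,17) 0 ''
  12: (17,8) 1 'd'
  13: (8,6) 2 'da'
  14: (6,15) 1 'd'
  15: (15,2) 1 'd'
  16: (2,1) 1 'd'
  17: (1,0) 2 'dd'

n(n+1)/2 = 18·19/2 = 171
Σ LCP = 0 + 1 + 2 + 1 + 3 + 0 + 2 + 1 + 1 + 2 + 0 + 0 + 1 + 2 + 1 + 1 + 1 + 2 = 21
distinct = 171 − 21 = 150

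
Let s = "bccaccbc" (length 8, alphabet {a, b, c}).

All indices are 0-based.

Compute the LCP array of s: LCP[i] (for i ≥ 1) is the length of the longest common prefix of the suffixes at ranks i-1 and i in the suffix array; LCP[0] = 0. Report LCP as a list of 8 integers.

[0, 0, 2, 0, 1, 1, 1, 2]

rank | idx | suffix
   0 |   3 | accbc
   1 |   6 | bc
   2 |   0 | bccaccbc
   3 |   7 | c
   4 |   2 | caccbc
   5 |   5 | cbc
   6 |   1 | ccaccbc
   7 |   4 | ccbc

SA = [3, 6, 0, 7, 2, 5, 1, 4]
[i] adj suffixes → lcp
  [1] 3/6 → 0 ('')
  [2] 6/0 → 2 ('bc')
  [3] 0/7 → 0 ('')
  [4] 7/2 → 1 ('c')
  [5] 2/5 → 1 ('c')
  [6] 5/1 → 1 ('c')
  [7] 1/4 → 2 ('cc')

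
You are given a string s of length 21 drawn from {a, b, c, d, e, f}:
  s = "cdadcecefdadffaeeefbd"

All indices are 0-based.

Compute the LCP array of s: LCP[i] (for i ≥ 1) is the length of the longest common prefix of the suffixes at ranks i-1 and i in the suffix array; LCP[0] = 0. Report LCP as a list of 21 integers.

[0, 2, 1, 0, 0, 1, 2, 0, 1, 3, 1, 1, 0, 1, 2, 1, 2, 0, 1, 1, 1]

rank | idx | suffix
   0 |   2 | adcecefdadffaeeefbd
   1 |  10 | adffaeeefbd
   2 |  14 | aeeefbd
   3 |  19 | bd
   4 |   0 | cdadcecefdadffaeeefbd
   5 |   4 | cecefdadffaeeefbd
   6 |   6 | cefdadffaeeefbd
   7 |  20 | d
   8 |   1 | dadcecefdadffaeeefbd
   9 |   9 | dadffaeeefbd
  10 |   3 | dcecefdadffaeeefbd
  11 |  11 | dffaeeefbd
  12 |   5 | ecefdadffaeeefbd
  13 |  15 | eeefbd
  14 |  16 | eefbd
  15 |  17 | efbd
  16 |   7 | efdadffaeeefbd
  17 |  13 | faeeefbd
  18 |  18 | fbd
  19 |   8 | fdadffaeeefbd
  20 |  12 | ffaeeefbd

SA = [2, 10, 14, 19, 0, 4, 6, 20, 1, 9, 3, 11, 5, 15, 16, 17, 7, 13, 18, 8, 12]
i: (SA[i-1],SA[i]) lcp shared
  1: (2,10) 2 'ad'
  2: (10,14) 1 'a'
  3: (14,19) 0 ''
  4: (19,0) 0 ''
  5: (0,4) 1 'c'
  6: (4,6) 2 'ce'
  7: (6,20) 0 ''
  8: (20,1) 1 'd'
  9: (1,9) 3 'dad'
  10: (9,3) 1 'd'
  11: (3,11) 1 'd'
  12: (11,5) 0 ''
  13: (5,15) 1 'e'
  14: (15,16) 2 'ee'
  15: (16,17) 1 'e'
  16: (17,7) 2 'ef'
  17: (7,13) 0 ''
  18: (13,18) 1 'f'
  19: (18,8) 1 'f'
  20: (8,12) 1 'f'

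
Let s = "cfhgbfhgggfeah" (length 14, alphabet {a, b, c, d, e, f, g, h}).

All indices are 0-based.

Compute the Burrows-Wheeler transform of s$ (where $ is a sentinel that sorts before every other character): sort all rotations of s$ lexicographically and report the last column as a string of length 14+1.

rank  rotation         last
    0  $cfhgbfhgggfeah  h
    1  ah$cfhgbfhgggfe  e
    2  bfhgggfeah$cfhg  g
    3  cfhgbfhgggfeah$  $
    4  eah$cfhgbfhgggf  f
    5  feah$cfhgbfhggg  g
    6  fhgbfhgggfeah$c  c
    7  fhgggfeah$cfhgb  b
    8  gbfhgggfeah$cfh  h
    9  gfeah$cfhgbfhgg  g
   10  ggfeah$cfhgbfhg  g
   11  gggfeah$cfhgbfh  h
   12  h$cfhgbfhgggfea  a
   13  hgbfhgggfeah$cf  f
   14  hgggfeah$cfhgbf  f

heg$fgcbhgghaff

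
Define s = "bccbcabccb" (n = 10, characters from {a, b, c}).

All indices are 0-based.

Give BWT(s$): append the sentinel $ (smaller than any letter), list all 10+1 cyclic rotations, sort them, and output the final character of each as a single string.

rank  rotation     last
    0  $bccbcabccb  b
    1  abccb$bccbc  c
    2  b$bccbcabcc  c
    3  bcabccb$bcc  c
    4  bccb$bccbca  a
    5  bccbcabccb$  $
    6  cabccb$bccb  b
    7  cb$bccbcabc  c
    8  cbcabccb$bc  c
    9  ccb$bccbcab  b
   10  ccbcabccb$b  b

bccca$bccbb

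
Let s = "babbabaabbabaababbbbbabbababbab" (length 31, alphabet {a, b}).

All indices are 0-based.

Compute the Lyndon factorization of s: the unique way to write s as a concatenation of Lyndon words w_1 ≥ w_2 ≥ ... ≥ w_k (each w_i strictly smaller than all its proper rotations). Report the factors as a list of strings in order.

["b", "abb", "ab", "aabbab", "aababbbbbabbababbab"]

emit factor 1: 'b' (i=0, period=1)
emit factor 2: 'abb' (i=1, period=3)
emit factor 3: 'ab' (i=4, period=2)
emit factor 4: 'aabbab' (i=6, period=6)
emit factor 5: 'aababbbbbabbababbab' (i=12, period=19)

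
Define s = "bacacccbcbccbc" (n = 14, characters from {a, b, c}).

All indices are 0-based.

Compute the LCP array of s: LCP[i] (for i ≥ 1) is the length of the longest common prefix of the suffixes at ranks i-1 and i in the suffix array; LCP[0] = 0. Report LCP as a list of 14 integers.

[0, 2, 0, 1, 2, 2, 0, 1, 1, 3, 3, 1, 4, 2]

rank | idx | suffix
   0 |   1 | acacccbcbccbc
   1 |   3 | acccbcbccbc
   2 |   0 | bacacccbcbccbc
   3 |  12 | bc
   4 |   7 | bcbccbc
   5 |   9 | bccbc
   6 |  13 | c
   7 |   2 | cacccbcbccbc
   8 |  11 | cbc
   9 |   6 | cbcbccbc
  10 |   8 | cbccbc
  11 |  10 | ccbc
  12 |   5 | ccbcbccbc
  13 |   4 | cccbcbccbc

SA = [1, 3, 0, 12, 7, 9, 13, 2, 11, 6, 8, 10, 5, 4]
i: (SA[i-1],SA[i]) lcp shared
  1: (1,3) 2 'ac'
  2: (3,0) 0 ''
  3: (0,12) 1 'b'
  4: (12,7) 2 'bc'
  5: (7,9) 2 'bc'
  6: (9,13) 0 ''
  7: (13,2) 1 'c'
  8: (2,11) 1 'c'
  9: (11,6) 3 'cbc'
  10: (6,8) 3 'cbc'
  11: (8,10) 1 'c'
  12: (10,5) 4 'ccbc'
  13: (5,4) 2 'cc'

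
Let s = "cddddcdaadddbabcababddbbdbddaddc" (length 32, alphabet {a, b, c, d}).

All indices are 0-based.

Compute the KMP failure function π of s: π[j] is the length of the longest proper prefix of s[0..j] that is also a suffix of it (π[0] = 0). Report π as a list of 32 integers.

[0, 0, 0, 0, 0, 1, 2, 0, 0, 0, 0, 0, 0, 0, 0, 1, 0, 0, 0, 0, 0, 0, 0, 0, 0, 0, 0, 0, 0, 0, 0, 1]

π[0] = 0
j=1 s[j]='d': π[1]=0 (border '')
j=2 s[j]='d': π[2]=0 (border '')
j=3 s[j]='d': π[3]=0 (border '')
j=4 s[j]='d': π[4]=0 (border '')
j=5 s[j]='c': π[5]=1 (border 'c')
j=6 s[j]='d': π[6]=2 (border 'cd')
j=7 s[j]='a': k: 2→0; π[7]=0 (border '')
j=8 s[j]='a': π[8]=0 (border '')
j=9 s[j]='d': π[9]=0 (border '')
j=10 s[j]='d': π[10]=0 (border '')
j=11 s[j]='d': π[11]=0 (border '')
j=12 s[j]='b': π[12]=0 (border '')
j=13 s[j]='a': π[13]=0 (border '')
j=14 s[j]='b': π[14]=0 (border '')
j=15 s[j]='c': π[15]=1 (border 'c')
j=16 s[j]='a': k: 1→0; π[16]=0 (border '')
j=17 s[j]='b': π[17]=0 (border '')
j=18 s[j]='a': π[18]=0 (border '')
j=19 s[j]='b': π[19]=0 (border '')
j=20 s[j]='d': π[20]=0 (border '')
j=21 s[j]='d': π[21]=0 (border '')
j=22 s[j]='b': π[22]=0 (border '')
j=23 s[j]='b': π[23]=0 (border '')
j=24 s[j]='d': π[24]=0 (border '')
j=25 s[j]='b': π[25]=0 (border '')
j=26 s[j]='d': π[26]=0 (border '')
j=27 s[j]='d': π[27]=0 (border '')
j=28 s[j]='a': π[28]=0 (border '')
j=29 s[j]='d': π[29]=0 (border '')
j=30 s[j]='d': π[30]=0 (border '')
j=31 s[j]='c': π[31]=1 (border 'c')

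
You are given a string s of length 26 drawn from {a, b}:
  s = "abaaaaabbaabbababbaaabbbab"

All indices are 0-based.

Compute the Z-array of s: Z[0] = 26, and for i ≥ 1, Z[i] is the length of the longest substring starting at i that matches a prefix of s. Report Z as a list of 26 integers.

[26, 0, 1, 1, 1, 1, 2, 0, 0, 1, 2, 0, 0, 3, 0, 2, 0, 0, 1, 1, 2, 0, 0, 0, 2, 0]

Z[0]=26
i=1: i≥r, start 0; Z[1]=0
i=2: i≥r, start 0; Z[2]=1 extend→box=[2,3)
i=3: i≥r, start 0; Z[3]=1 extend→box=[3,4)
i=4: i≥r, start 0; Z[4]=1 extend→box=[4,5)
i=5: i≥r, start 0; Z[5]=1 extend→box=[5,6)
i=6: i≥r, start 0; Z[6]=2 extend→box=[6,8)
i=7: min(r-i=1, Z[1]=0)=0; Z[7]=0
i=8: i≥r, start 0; Z[8]=0
i=9: i≥r, start 0; Z[9]=1 extend→box=[9,10)
i=10: i≥r, start 0; Z[10]=2 extend→box=[10,12)
i=11: min(r-i=1, Z[1]=0)=0; Z[11]=0
i=12: i≥r, start 0; Z[12]=0
i=13: i≥r, start 0; Z[13]=3 extend→box=[13,16)
i=14: min(r-i=2, Z[1]=0)=0; Z[14]=0
i=15: min(r-i=1, Z[2]=1)=1; Z[15]=2 extend→box=[15,17)
i=16: min(r-i=1, Z[1]=0)=0; Z[16]=0
i=17: i≥r, start 0; Z[17]=0
i=18: i≥r, start 0; Z[18]=1 extend→box=[18,19)
i=19: i≥r, start 0; Z[19]=1 extend→box=[19,20)
i=20: i≥r, start 0; Z[20]=2 extend→box=[20,22)
i=21: min(r-i=1, Z[1]=0)=0; Z[21]=0
i=22: i≥r, start 0; Z[22]=0
i=23: i≥r, start 0; Z[23]=0
i=24: i≥r, start 0; Z[24]=2 extend→box=[24,26)
i=25: min(r-i=1, Z[1]=0)=0; Z[25]=0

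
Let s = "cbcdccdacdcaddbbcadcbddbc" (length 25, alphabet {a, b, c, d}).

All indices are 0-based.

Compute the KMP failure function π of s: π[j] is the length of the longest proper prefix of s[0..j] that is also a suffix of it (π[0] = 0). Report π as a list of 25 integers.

π[0] = 0
j=1 s[j]='b': π[1]=0 (border '')
j=2 s[j]='c': π[2]=1 (border 'c')
j=3 s[j]='d': k: 1→0; π[3]=0 (border '')
j=4 s[j]='c': π[4]=1 (border 'c')
j=5 s[j]='c': k: 1→0; π[5]=1 (border 'c')
j=6 s[j]='d': k: 1→0; π[6]=0 (border '')
j=7 s[j]='a': π[7]=0 (border '')
j=8 s[j]='c': π[8]=1 (border 'c')
j=9 s[j]='d': k: 1→0; π[9]=0 (border '')
j=10 s[j]='c': π[10]=1 (border 'c')
j=11 s[j]='a': k: 1→0; π[11]=0 (border '')
j=12 s[j]='d': π[12]=0 (border '')
j=13 s[j]='d': π[13]=0 (border '')
j=14 s[j]='b': π[14]=0 (border '')
j=15 s[j]='b': π[15]=0 (border '')
j=16 s[j]='c': π[16]=1 (border 'c')
j=17 s[j]='a': k: 1→0; π[17]=0 (border '')
j=18 s[j]='d': π[18]=0 (border '')
j=19 s[j]='c': π[19]=1 (border 'c')
j=20 s[j]='b': π[20]=2 (border 'cb')
j=21 s[j]='d': k: 2→0; π[21]=0 (border '')
j=22 s[j]='d': π[22]=0 (border '')
j=23 s[j]='b': π[23]=0 (border '')
j=24 s[j]='c': π[24]=1 (border 'c')

[0, 0, 1, 0, 1, 1, 0, 0, 1, 0, 1, 0, 0, 0, 0, 0, 1, 0, 0, 1, 2, 0, 0, 0, 1]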